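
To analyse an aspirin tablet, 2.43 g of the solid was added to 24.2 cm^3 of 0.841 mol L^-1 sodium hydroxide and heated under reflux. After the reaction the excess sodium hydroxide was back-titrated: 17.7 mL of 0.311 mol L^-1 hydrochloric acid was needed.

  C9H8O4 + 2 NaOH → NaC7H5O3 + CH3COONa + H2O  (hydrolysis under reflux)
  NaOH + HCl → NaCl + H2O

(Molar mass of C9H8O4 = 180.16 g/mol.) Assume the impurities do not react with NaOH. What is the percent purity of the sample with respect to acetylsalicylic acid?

n(NaOH) added = 0.0242 × 0.841 = 0.0204 mol
n(HCl) used in back-titration = 0.0177 × 0.311 = 5.50 × 10^-3 mol
n(NaOH) left over = 5.50 × 10^-3 mol (1:1 ratio)
n(NaOH) consumed by analyte = 0.0204 − 5.50 × 10^-3 = 0.0148 mol
From the 1:2 ratio, n(C9H8O4) = 1/2 × 0.0148 = 7.42 × 10^-3 mol
mass of C9H8O4 = 7.42 × 10^-3 × 180.16 = 1.34 g
% C9H8O4 = 1.34 / 2.43 × 100 = 55.0 %

55.0 %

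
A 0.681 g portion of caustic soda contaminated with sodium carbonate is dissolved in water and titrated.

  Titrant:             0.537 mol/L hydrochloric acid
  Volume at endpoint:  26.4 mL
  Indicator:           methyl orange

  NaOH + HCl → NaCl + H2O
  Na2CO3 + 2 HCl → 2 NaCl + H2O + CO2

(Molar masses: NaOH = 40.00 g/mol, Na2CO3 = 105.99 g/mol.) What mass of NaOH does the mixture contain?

n(HCl) = 0.0264 × 0.537 = 0.0142 mol
Let x = n(NaOH), y = n(Na2CO3).
Titrant: 1x + 2y = 0.0142;  mass: 40.00x + 105.99y = 0.681
Solving, x = 5.41 × 10^-3 mol, y = 4.38 × 10^-3 mol
mass of NaOH = 5.41 × 10^-3 × 40.00 = 0.216 g

0.216 g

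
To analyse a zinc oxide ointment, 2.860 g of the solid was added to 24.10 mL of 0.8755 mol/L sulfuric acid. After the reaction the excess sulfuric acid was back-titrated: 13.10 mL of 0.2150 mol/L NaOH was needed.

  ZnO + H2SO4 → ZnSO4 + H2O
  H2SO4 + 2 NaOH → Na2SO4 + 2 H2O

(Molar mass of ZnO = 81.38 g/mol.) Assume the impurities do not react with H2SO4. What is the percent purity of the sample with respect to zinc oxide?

56.03 %

n(H2SO4) added = 0.02410 × 0.8755 = 0.02110 mol
n(NaOH) used in back-titration = 0.01310 × 0.2150 = 2.817 × 10^-3 mol
From the 1:2 ratio, n(H2SO4) left over = 1/2 × 2.817 × 10^-3 = 1.408 × 10^-3 mol
n(H2SO4) consumed by analyte = 0.02110 − 1.408 × 10^-3 = 0.01969 mol
n(ZnO) = 0.01969 mol (1:1 ratio)
mass of ZnO = 0.01969 × 81.38 = 1.602 g
% ZnO = 1.602 / 2.860 × 100 = 56.03 %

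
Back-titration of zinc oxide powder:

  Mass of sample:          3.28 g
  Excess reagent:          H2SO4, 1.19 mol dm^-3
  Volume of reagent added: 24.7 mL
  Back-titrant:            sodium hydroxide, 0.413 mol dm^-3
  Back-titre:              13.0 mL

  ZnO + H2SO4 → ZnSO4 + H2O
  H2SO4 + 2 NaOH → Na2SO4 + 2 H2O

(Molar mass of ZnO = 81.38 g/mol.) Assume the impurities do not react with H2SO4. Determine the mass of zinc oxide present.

2.17 g

n(H2SO4) added = 0.0247 × 1.19 = 0.0294 mol
n(NaOH) used in back-titration = 0.0130 × 0.413 = 5.37 × 10^-3 mol
From the 1:2 ratio, n(H2SO4) left over = 1/2 × 5.37 × 10^-3 = 2.68 × 10^-3 mol
n(H2SO4) consumed by analyte = 0.0294 − 2.68 × 10^-3 = 0.0267 mol
n(ZnO) = 0.0267 mol (1:1 ratio)
mass of ZnO = 0.0267 × 81.38 = 2.17 g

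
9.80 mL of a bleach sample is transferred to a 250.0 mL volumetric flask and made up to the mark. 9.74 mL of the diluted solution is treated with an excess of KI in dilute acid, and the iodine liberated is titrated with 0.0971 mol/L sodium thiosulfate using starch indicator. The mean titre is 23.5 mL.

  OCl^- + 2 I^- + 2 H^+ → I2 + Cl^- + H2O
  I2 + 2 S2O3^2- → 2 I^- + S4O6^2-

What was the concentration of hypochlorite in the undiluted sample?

n(S2O3^2-) = 0.0235 × 0.0971 = 2.28 × 10^-3 mol
n(I2) = n(S2O3^2-)/2 = 1.14 × 10^-3 mol
n(OCl^-) in the aliquot = 1.14 × 10^-3 mol (1:1 ratio)
[OCl^-]_dilute = 1.14 × 10^-3 / 0.00974 = 0.117 mol/L
[OCl^-]_original = 0.117 × 250.0/9.80 = 2.99 mol/L

2.99 mol/L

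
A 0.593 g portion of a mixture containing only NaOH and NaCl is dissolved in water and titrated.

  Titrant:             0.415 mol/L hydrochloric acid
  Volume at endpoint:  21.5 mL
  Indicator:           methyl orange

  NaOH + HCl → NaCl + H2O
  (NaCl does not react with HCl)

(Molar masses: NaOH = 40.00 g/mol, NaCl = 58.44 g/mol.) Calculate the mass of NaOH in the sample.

n(HCl) = 0.0215 × 0.415 = 8.92 × 10^-3 mol
Let x = n(NaOH), y = n(NaCl).
Titrant: 1x = 8.92 × 10^-3;  mass: 40.00x + 58.44y = 0.593
Solving, x = 8.92 × 10^-3 mol, y = 4.04 × 10^-3 mol
mass of NaOH = 8.92 × 10^-3 × 40.00 = 0.357 g

0.357 g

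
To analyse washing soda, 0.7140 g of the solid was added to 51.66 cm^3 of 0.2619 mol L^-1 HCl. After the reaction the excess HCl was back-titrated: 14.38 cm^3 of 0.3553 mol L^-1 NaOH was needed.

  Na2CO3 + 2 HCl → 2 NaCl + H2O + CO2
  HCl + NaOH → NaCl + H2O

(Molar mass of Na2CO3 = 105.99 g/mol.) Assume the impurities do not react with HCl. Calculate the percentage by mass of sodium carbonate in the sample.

n(HCl) added = 0.05166 × 0.2619 = 0.01353 mol
n(NaOH) used in back-titration = 0.01438 × 0.3553 = 5.109 × 10^-3 mol
n(HCl) left over = 5.109 × 10^-3 mol (1:1 ratio)
n(HCl) consumed by analyte = 0.01353 − 5.109 × 10^-3 = 8.421 × 10^-3 mol
From the 1:2 ratio, n(Na2CO3) = 1/2 × 8.421 × 10^-3 = 4.210 × 10^-3 mol
mass of Na2CO3 = 4.210 × 10^-3 × 105.99 = 0.4462 g
% Na2CO3 = 0.4462 / 0.7140 × 100 = 62.50 %

62.50 %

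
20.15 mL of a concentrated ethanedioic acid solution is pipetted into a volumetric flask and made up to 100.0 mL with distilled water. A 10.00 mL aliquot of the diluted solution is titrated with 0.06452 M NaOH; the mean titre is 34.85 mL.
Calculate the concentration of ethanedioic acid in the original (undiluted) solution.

0.5579 M

H2C2O4 + 2 NaOH → Na2C2O4 + 2 H2O
n(NaOH) = 0.03485 × 0.06452 = 2.249 × 10^-3 mol
From the 1:2 ratio, n(H2C2O4) in the aliquot = 1/2 × 2.249 × 10^-3 = 1.124 × 10^-3 mol
[H2C2O4]_dilute = 1.124 × 10^-3 / 0.01000 = 0.1124 mol/L
Dilution factor = 100.0 / 20.15 = 4.963
[H2C2O4]_stock = 0.1124 × 4.963 = 0.5579 mol/L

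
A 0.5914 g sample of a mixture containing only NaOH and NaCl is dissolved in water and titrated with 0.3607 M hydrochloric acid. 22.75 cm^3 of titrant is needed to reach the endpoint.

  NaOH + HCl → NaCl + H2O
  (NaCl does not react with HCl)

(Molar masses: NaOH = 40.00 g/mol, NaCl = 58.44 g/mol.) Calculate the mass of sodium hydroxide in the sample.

0.3282 g

n(HCl) = 0.02275 × 0.3607 = 8.206 × 10^-3 mol
Let x = n(NaOH), y = n(NaCl).
Titrant: 1x = 8.206 × 10^-3;  mass: 40.00x + 58.44y = 0.5914
Solving, x = 8.206 × 10^-3 mol, y = 4.503 × 10^-3 mol
mass of NaOH = 8.206 × 10^-3 × 40.00 = 0.3282 g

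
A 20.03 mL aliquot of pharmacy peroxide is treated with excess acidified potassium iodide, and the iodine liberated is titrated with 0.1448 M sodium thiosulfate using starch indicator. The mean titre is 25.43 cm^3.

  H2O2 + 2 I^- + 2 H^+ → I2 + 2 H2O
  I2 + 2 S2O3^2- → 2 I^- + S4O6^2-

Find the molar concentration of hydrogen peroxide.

0.09192 M

n(S2O3^2-) = 0.02543 × 0.1448 = 3.682 × 10^-3 mol
n(I2) = n(S2O3^2-)/2 = 1.841 × 10^-3 mol
n(H2O2) in the aliquot = 1.841 × 10^-3 mol (1:1 ratio)
[H2O2] = 1.841 × 10^-3 / 0.02003 = 0.09192 mol/L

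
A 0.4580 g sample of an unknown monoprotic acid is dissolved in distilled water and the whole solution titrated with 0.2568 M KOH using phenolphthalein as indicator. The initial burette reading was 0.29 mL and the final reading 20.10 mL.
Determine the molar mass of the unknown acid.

90.03 g/mol

n(KOH) = 0.01981 L × 0.2568 mol/L = 5.087 × 10^-3 mol
n(HA) = 5.087 × 10^-3 mol (1:1 ratio)
M = m / n = 0.4580 g / 5.087 × 10^-3 mol = 90.03 g/mol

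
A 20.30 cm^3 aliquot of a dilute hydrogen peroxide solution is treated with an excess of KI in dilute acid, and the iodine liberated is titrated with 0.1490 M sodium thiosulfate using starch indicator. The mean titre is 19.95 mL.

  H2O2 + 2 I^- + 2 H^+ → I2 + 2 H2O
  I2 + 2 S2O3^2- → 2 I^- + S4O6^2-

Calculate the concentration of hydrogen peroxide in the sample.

0.07322 M

n(S2O3^2-) = 0.01995 × 0.1490 = 2.973 × 10^-3 mol
n(I2) = n(S2O3^2-)/2 = 1.486 × 10^-3 mol
n(H2O2) in the aliquot = 1.486 × 10^-3 mol (1:1 ratio)
[H2O2] = 1.486 × 10^-3 / 0.02030 = 0.07322 mol/L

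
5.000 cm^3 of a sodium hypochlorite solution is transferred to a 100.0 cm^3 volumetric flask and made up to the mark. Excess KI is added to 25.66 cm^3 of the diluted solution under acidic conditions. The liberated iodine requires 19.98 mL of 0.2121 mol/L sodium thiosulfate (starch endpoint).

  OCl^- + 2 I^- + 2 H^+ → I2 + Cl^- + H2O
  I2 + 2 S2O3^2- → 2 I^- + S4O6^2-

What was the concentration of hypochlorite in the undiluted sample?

1.652 mol/L

n(S2O3^2-) = 0.01998 × 0.2121 = 4.238 × 10^-3 mol
n(I2) = n(S2O3^2-)/2 = 2.119 × 10^-3 mol
n(OCl^-) in the aliquot = 2.119 × 10^-3 mol (1:1 ratio)
[OCl^-]_dilute = 2.119 × 10^-3 / 0.02566 = 0.08258 mol/L
[OCl^-]_original = 0.08258 × 100.0/5.000 = 1.652 mol/L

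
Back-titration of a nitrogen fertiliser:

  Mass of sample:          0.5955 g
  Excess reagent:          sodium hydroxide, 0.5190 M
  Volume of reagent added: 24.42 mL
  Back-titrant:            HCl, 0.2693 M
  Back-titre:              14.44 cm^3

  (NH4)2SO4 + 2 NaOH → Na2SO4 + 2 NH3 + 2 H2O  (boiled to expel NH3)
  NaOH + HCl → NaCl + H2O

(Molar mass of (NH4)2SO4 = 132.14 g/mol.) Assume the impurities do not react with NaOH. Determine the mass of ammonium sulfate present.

0.5804 g

n(NaOH) added = 0.02442 × 0.5190 = 0.01267 mol
n(HCl) used in back-titration = 0.01444 × 0.2693 = 3.889 × 10^-3 mol
n(NaOH) left over = 3.889 × 10^-3 mol (1:1 ratio)
n(NaOH) consumed by analyte = 0.01267 − 3.889 × 10^-3 = 8.785 × 10^-3 mol
From the 1:2 ratio, n((NH4)2SO4) = 1/2 × 8.785 × 10^-3 = 4.393 × 10^-3 mol
mass of (NH4)2SO4 = 4.393 × 10^-3 × 132.14 = 0.5804 g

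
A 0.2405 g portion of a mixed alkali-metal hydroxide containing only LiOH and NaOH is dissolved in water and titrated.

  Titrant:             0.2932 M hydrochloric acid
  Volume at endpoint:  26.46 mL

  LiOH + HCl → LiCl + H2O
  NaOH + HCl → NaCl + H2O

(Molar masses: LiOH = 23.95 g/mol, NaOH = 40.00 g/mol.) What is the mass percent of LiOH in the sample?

n(HCl) = 0.02646 × 0.2932 = 7.758 × 10^-3 mol
Let x = n(LiOH), y = n(NaOH).
Titrant: 1x + 1y = 7.758 × 10^-3;  mass: 23.95x + 40.00y = 0.2405
Solving, x = 4.350 × 10^-3 mol, y = 3.408 × 10^-3 mol
mass of LiOH = 4.350 × 10^-3 × 23.95 = 0.1042 g
% LiOH = 0.1042 / 0.2405 × 100 = 43.32 %

43.32 %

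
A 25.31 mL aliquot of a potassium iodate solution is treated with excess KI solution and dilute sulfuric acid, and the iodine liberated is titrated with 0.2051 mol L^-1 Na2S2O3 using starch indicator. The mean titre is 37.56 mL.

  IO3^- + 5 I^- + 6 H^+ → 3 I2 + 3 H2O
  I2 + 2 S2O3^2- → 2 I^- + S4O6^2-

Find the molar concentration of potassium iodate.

n(S2O3^2-) = 0.03756 × 0.2051 = 7.704 × 10^-3 mol
n(I2) = n(S2O3^2-)/2 = 3.852 × 10^-3 mol
From the 1:3 ratio, n(IO3^-) in the aliquot = 1/3 × 3.852 × 10^-3 = 1.284 × 10^-3 mol
[IO3^-] = 1.284 × 10^-3 / 0.02531 = 0.05073 mol/L

0.05073 mol/L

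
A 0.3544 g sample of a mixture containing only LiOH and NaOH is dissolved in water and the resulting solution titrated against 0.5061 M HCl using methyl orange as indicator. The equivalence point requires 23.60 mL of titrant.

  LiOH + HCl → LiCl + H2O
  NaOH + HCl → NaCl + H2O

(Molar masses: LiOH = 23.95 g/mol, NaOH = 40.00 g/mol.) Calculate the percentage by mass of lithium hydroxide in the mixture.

51.94 %

n(HCl) = 0.02360 × 0.5061 = 0.01194 mol
Let x = n(LiOH), y = n(NaOH).
Titrant: 1x + 1y = 0.01194;  mass: 23.95x + 40.00y = 0.3544
Solving, x = 7.686 × 10^-3 mol, y = 4.258 × 10^-3 mol
mass of LiOH = 7.686 × 10^-3 × 23.95 = 0.1841 g
% LiOH = 0.1841 / 0.3544 × 100 = 51.94 %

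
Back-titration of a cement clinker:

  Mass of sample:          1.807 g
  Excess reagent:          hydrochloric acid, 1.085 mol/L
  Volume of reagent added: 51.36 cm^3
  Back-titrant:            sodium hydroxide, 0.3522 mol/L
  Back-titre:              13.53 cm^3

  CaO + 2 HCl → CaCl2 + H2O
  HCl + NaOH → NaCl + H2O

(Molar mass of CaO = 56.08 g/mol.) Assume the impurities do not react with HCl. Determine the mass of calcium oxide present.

1.429 g

n(HCl) added = 0.05136 × 1.085 = 0.05573 mol
n(NaOH) used in back-titration = 0.01353 × 0.3522 = 4.765 × 10^-3 mol
n(HCl) left over = 4.765 × 10^-3 mol (1:1 ratio)
n(HCl) consumed by analyte = 0.05573 − 4.765 × 10^-3 = 0.05096 mol
From the 1:2 ratio, n(CaO) = 1/2 × 0.05096 = 0.02548 mol
mass of CaO = 0.02548 × 56.08 = 1.429 g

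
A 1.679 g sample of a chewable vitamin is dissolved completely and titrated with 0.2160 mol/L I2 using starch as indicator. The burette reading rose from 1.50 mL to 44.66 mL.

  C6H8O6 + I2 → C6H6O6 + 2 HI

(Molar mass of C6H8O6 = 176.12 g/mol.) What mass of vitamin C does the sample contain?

n(I2) = 0.04316 L × 0.2160 mol/L = 9.323 × 10^-3 mol
n(C6H8O6) = 9.323 × 10^-3 mol (1:1 ratio)
mass of C6H8O6 = 9.323 × 10^-3 × 176.12 g/mol = 1.642 g

1.642 g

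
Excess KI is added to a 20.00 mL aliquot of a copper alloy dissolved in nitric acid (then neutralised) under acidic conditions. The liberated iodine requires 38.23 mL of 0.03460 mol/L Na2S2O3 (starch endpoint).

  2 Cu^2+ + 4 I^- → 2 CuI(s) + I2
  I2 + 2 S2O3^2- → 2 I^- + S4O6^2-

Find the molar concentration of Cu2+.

0.06614 mol/L

n(S2O3^2-) = 0.03823 × 0.03460 = 1.323 × 10^-3 mol
n(I2) = n(S2O3^2-)/2 = 6.614 × 10^-4 mol
From the 2:1 ratio, n(Cu2+) in the aliquot = 2/1 × 6.614 × 10^-4 = 1.323 × 10^-3 mol
[Cu2+] = 1.323 × 10^-3 / 0.02000 = 0.06614 mol/L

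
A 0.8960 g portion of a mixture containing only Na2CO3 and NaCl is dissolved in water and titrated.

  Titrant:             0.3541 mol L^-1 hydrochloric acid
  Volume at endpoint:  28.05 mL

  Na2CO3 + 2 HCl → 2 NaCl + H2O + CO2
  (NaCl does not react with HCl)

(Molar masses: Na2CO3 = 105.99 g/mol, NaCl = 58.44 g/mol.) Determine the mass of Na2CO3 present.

0.5264 g

n(HCl) = 0.02805 × 0.3541 = 9.933 × 10^-3 mol
Let x = n(Na2CO3), y = n(NaCl).
Titrant: 2x = 9.933 × 10^-3;  mass: 105.99x + 58.44y = 0.8960
Solving, x = 4.966 × 10^-3 mol, y = 6.325 × 10^-3 mol
mass of Na2CO3 = 4.966 × 10^-3 × 105.99 = 0.5264 g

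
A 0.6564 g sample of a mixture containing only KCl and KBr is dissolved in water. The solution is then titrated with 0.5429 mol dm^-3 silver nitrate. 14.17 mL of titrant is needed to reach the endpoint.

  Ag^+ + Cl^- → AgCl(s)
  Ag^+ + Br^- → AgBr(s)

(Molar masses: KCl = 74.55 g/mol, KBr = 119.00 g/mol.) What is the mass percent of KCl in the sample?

n(AgNO3) = 0.01417 × 0.5429 = 7.693 × 10^-3 mol
Let x = n(KCl), y = n(KBr).
Titrant: 1x + 1y = 7.693 × 10^-3;  mass: 74.55x + 119.00y = 0.6564
Solving, x = 5.828 × 10^-3 mol, y = 1.865 × 10^-3 mol
mass of KCl = 5.828 × 10^-3 × 74.55 = 0.4345 g
% KCl = 0.4345 / 0.6564 × 100 = 66.19 %

66.19 %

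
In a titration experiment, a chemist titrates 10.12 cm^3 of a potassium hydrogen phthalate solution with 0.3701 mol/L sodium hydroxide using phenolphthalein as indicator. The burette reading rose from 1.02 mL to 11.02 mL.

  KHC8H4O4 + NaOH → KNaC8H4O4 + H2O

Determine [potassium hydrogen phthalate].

n(NaOH) = 0.01000 L × 0.3701 mol/L = 3.701 × 10^-3 mol
n(KHC8H4O4) = 3.701 × 10^-3 mol (1:1 mole ratio)
[KHC8H4O4] = 3.701 × 10^-3 mol / 0.01012 L = 0.3657 mol/L

0.3657 mol/L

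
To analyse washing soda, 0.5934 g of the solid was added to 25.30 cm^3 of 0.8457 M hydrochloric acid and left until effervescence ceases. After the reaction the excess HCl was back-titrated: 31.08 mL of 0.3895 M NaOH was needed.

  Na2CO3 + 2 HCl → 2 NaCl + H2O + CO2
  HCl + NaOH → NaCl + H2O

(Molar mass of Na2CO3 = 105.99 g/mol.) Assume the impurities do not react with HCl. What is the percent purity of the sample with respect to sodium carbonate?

n(HCl) added = 0.02530 × 0.8457 = 0.02140 mol
n(NaOH) used in back-titration = 0.03108 × 0.3895 = 0.01211 mol
n(HCl) left over = 0.01211 mol (1:1 ratio)
n(HCl) consumed by analyte = 0.02140 − 0.01211 = 9.291 × 10^-3 mol
From the 1:2 ratio, n(Na2CO3) = 1/2 × 9.291 × 10^-3 = 4.645 × 10^-3 mol
mass of Na2CO3 = 4.645 × 10^-3 × 105.99 = 0.4924 g
% Na2CO3 = 0.4924 / 0.5934 × 100 = 82.97 %

82.97 %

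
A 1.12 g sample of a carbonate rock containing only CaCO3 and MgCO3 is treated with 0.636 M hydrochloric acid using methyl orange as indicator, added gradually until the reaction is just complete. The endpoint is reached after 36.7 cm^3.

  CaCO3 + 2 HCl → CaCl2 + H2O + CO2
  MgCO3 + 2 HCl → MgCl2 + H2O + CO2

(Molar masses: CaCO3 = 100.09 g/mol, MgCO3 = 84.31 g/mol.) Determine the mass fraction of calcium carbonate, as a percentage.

77.0 %

n(HCl) = 0.0367 × 0.636 = 0.0233 mol
Let x = n(CaCO3), y = n(MgCO3).
Titrant: 2x + 2y = 0.0233;  mass: 100.09x + 84.31y = 1.12
Solving, x = 8.62 × 10^-3 mol, y = 3.05 × 10^-3 mol
mass of CaCO3 = 8.62 × 10^-3 × 100.09 = 0.863 g
% CaCO3 = 0.863 / 1.12 × 100 = 77.0 %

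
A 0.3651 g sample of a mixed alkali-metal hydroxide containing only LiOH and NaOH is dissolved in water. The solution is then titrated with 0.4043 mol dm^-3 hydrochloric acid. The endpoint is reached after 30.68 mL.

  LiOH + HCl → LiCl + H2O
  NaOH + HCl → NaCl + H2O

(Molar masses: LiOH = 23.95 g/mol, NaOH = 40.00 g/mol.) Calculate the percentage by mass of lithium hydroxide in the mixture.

53.56 %

n(HCl) = 0.03068 × 0.4043 = 0.01240 mol
Let x = n(LiOH), y = n(NaOH).
Titrant: 1x + 1y = 0.01240;  mass: 23.95x + 40.00y = 0.3651
Solving, x = 8.166 × 10^-3 mol, y = 4.238 × 10^-3 mol
mass of LiOH = 8.166 × 10^-3 × 23.95 = 0.1956 g
% LiOH = 0.1956 / 0.3651 × 100 = 53.56 %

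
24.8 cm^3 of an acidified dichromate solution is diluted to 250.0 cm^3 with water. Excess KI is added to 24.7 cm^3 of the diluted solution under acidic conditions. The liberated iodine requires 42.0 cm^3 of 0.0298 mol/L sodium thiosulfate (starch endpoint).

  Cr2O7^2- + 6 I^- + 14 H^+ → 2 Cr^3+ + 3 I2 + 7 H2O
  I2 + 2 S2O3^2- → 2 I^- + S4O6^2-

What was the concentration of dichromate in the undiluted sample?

0.0851 mol/L

n(S2O3^2-) = 0.0420 × 0.0298 = 1.25 × 10^-3 mol
n(I2) = n(S2O3^2-)/2 = 6.26 × 10^-4 mol
From the 1:3 ratio, n(Cr2O7^2-) in the aliquot = 1/3 × 6.26 × 10^-4 = 2.09 × 10^-4 mol
[Cr2O7^2-]_dilute = 2.09 × 10^-4 / 0.0247 = 0.00845 mol/L
[Cr2O7^2-]_original = 0.00845 × 250.0/24.8 = 0.0851 mol/L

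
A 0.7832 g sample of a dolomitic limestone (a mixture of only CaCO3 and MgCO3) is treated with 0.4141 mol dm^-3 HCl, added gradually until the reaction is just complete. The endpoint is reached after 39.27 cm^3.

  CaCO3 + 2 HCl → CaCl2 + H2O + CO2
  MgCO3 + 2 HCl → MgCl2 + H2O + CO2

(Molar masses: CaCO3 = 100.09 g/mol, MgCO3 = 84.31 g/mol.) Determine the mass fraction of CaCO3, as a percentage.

79.11 %

n(HCl) = 0.03927 × 0.4141 = 0.01626 mol
Let x = n(CaCO3), y = n(MgCO3).
Titrant: 2x + 2y = 0.01626;  mass: 100.09x + 84.31y = 0.7832
Solving, x = 6.191 × 10^-3 mol, y = 1.940 × 10^-3 mol
mass of CaCO3 = 6.191 × 10^-3 × 100.09 = 0.6196 g
% CaCO3 = 0.6196 / 0.7832 × 100 = 79.11 %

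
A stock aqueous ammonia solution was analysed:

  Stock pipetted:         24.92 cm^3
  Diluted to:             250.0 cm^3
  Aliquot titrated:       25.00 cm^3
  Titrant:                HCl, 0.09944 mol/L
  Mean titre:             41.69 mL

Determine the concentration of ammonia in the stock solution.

1.664 mol/L

NH3 + HCl → NH4Cl
n(HCl) = 0.04169 × 0.09944 = 4.146 × 10^-3 mol
n(NH3) in the aliquot = 4.146 × 10^-3 mol (1:1 ratio)
[NH3]_dilute = 4.146 × 10^-3 / 0.02500 = 0.1658 mol/L
Dilution factor = 250.0 / 24.92 = 10.03
[NH3]_stock = 0.1658 × 10.03 = 1.664 mol/L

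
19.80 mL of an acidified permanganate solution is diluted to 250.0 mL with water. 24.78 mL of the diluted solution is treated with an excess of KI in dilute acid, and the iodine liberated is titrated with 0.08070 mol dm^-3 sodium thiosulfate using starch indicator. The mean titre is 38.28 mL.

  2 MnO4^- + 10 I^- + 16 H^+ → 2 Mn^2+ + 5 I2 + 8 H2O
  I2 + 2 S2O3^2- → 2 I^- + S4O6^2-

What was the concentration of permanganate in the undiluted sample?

0.3148 mol/L

n(S2O3^2-) = 0.03828 × 0.08070 = 3.089 × 10^-3 mol
n(I2) = n(S2O3^2-)/2 = 1.545 × 10^-3 mol
From the 2:5 ratio, n(MnO4^-) in the aliquot = 2/5 × 1.545 × 10^-3 = 6.178 × 10^-4 mol
[MnO4^-]_dilute = 6.178 × 10^-4 / 0.02478 = 0.02493 mol/L
[MnO4^-]_original = 0.02493 × 250.0/19.80 = 0.3148 mol/L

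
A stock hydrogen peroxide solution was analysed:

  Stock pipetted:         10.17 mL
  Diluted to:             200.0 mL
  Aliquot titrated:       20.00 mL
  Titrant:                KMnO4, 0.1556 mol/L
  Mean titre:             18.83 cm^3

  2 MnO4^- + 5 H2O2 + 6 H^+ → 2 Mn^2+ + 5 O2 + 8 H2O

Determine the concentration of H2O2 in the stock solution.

n(KMnO4) = 0.01883 × 0.1556 = 2.930 × 10^-3 mol
From the 5:2 ratio, n(H2O2) in the aliquot = 5/2 × 2.930 × 10^-3 = 7.325 × 10^-3 mol
[H2O2]_dilute = 7.325 × 10^-3 / 0.02000 = 0.3662 mol/L
Dilution factor = 200.0 / 10.17 = 19.67
[H2O2]_stock = 0.3662 × 19.67 = 7.202 mol/L

7.202 mol/L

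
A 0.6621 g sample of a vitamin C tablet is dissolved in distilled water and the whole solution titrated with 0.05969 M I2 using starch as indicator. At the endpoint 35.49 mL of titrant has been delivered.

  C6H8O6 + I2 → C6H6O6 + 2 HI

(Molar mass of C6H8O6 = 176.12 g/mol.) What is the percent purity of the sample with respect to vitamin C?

n(I2) = 0.03549 L × 0.05969 mol/L = 2.118 × 10^-3 mol
n(C6H8O6) = 2.118 × 10^-3 mol (1:1 ratio)
mass of C6H8O6 = 2.118 × 10^-3 × 176.12 g/mol = 0.3731 g
% C6H8O6 = 0.3731 / 0.6621 × 100 = 56.35 %

56.35 %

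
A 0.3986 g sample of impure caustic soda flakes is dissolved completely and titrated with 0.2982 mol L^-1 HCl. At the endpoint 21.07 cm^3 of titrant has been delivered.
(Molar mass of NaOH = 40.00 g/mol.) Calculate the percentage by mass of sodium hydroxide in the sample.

NaOH + HCl → NaCl + H2O
n(HCl) = 0.02107 L × 0.2982 mol/L = 6.283 × 10^-3 mol
n(NaOH) = 6.283 × 10^-3 mol (1:1 ratio)
mass of NaOH = 6.283 × 10^-3 × 40.00 g/mol = 0.2513 g
% NaOH = 0.2513 / 0.3986 × 100 = 63.05 %

63.05 %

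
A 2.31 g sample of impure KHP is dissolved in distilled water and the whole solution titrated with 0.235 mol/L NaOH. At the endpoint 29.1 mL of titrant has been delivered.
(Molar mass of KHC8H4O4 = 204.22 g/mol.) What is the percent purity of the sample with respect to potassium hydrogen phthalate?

KHC8H4O4 + NaOH → KNaC8H4O4 + H2O
n(NaOH) = 0.0291 L × 0.235 mol/L = 6.84 × 10^-3 mol
n(KHC8H4O4) = 6.84 × 10^-3 mol (1:1 ratio)
mass of KHC8H4O4 = 6.84 × 10^-3 × 204.22 g/mol = 1.40 g
% KHC8H4O4 = 1.40 / 2.31 × 100 = 60.5 %

60.5 %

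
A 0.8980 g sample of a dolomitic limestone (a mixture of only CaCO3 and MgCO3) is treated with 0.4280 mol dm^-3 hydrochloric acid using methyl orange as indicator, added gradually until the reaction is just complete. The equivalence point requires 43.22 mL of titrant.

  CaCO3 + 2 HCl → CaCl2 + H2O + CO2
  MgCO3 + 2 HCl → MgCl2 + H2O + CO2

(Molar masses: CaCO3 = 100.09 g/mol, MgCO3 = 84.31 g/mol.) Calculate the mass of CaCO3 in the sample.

n(HCl) = 0.04322 × 0.4280 = 0.01850 mol
Let x = n(CaCO3), y = n(MgCO3).
Titrant: 2x + 2y = 0.01850;  mass: 100.09x + 84.31y = 0.8980
Solving, x = 7.491 × 10^-3 mol, y = 1.758 × 10^-3 mol
mass of CaCO3 = 7.491 × 10^-3 × 100.09 = 0.7498 g

0.7498 g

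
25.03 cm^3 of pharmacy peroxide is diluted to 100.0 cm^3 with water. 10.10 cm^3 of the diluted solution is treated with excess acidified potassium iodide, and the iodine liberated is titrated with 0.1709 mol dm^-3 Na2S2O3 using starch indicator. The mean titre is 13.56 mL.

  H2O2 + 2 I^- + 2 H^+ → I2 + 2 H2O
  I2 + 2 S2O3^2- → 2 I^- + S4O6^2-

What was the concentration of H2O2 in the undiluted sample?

n(S2O3^2-) = 0.01356 × 0.1709 = 2.317 × 10^-3 mol
n(I2) = n(S2O3^2-)/2 = 1.159 × 10^-3 mol
n(H2O2) in the aliquot = 1.159 × 10^-3 mol (1:1 ratio)
[H2O2]_dilute = 1.159 × 10^-3 / 0.01010 = 0.1147 mol/L
[H2O2]_original = 0.1147 × 100.0/25.03 = 0.4583 mol/L

0.4583 mol/L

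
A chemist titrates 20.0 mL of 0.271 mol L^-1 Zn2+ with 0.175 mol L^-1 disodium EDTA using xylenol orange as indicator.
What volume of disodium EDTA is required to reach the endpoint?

Zn^2+ + EDTA^4- → [Zn(EDTA)]^2-
n(Zn2+) = 0.0200 L × 0.271 mol/L = 5.42 × 10^-3 mol
n(EDTA) = 5.42 × 10^-3 mol (1:1 stoichiometry)
V(EDTA) = 5.42 × 10^-3 mol / 0.175 mol/L = 0.0310 L = 31.0 mL

31.0 mL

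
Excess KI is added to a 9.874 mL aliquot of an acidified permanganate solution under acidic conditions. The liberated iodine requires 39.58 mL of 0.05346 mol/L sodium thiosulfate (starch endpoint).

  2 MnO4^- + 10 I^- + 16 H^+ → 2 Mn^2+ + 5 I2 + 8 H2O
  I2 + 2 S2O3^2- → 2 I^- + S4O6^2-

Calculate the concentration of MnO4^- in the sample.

0.04286 mol/L

n(S2O3^2-) = 0.03958 × 0.05346 = 2.116 × 10^-3 mol
n(I2) = n(S2O3^2-)/2 = 1.058 × 10^-3 mol
From the 2:5 ratio, n(MnO4^-) in the aliquot = 2/5 × 1.058 × 10^-3 = 4.232 × 10^-4 mol
[MnO4^-] = 4.232 × 10^-4 / 0.009874 = 0.04286 mol/L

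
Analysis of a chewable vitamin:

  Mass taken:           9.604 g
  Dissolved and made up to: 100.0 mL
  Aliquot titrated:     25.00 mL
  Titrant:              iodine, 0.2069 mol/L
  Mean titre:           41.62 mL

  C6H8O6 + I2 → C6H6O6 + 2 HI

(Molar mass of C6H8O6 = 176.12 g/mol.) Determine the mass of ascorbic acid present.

6.066 g

n(I2) per titration = 0.04162 × 0.2069 = 8.611 × 10^-3 mol
n(C6H8O6) in each aliquot = 8.611 × 10^-3 mol (1:1 ratio)
n(C6H8O6) in the whole flask = 8.611 × 10^-3 × 100.0/25.00 = 0.03444 mol
mass of C6H8O6 = 0.03444 × 176.12 = 6.066 g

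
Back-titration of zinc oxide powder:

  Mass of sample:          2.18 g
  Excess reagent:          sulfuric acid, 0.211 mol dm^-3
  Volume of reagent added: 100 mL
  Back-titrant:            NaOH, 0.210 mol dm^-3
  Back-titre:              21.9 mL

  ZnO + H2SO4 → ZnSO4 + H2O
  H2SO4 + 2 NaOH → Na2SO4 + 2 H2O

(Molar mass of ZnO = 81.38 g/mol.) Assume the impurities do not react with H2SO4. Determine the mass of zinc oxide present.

1.53 g

n(H2SO4) added = 0.100 × 0.211 = 0.0211 mol
n(NaOH) used in back-titration = 0.0219 × 0.210 = 4.60 × 10^-3 mol
From the 1:2 ratio, n(H2SO4) left over = 1/2 × 4.60 × 10^-3 = 2.30 × 10^-3 mol
n(H2SO4) consumed by analyte = 0.0211 − 2.30 × 10^-3 = 0.0188 mol
n(ZnO) = 0.0188 mol (1:1 ratio)
mass of ZnO = 0.0188 × 81.38 = 1.53 g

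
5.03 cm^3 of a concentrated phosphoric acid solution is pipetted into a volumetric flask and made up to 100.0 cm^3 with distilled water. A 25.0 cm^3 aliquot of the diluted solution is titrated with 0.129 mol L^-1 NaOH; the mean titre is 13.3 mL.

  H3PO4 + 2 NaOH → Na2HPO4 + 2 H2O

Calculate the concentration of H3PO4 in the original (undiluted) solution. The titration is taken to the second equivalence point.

0.682 mol/L

n(NaOH) = 0.0133 × 0.129 = 1.72 × 10^-3 mol
From the 1:2 ratio, n(H3PO4) in the aliquot = 1/2 × 1.72 × 10^-3 = 8.58 × 10^-4 mol
[H3PO4]_dilute = 8.58 × 10^-4 / 0.0250 = 0.0343 mol/L
Dilution factor = 100.0 / 5.03 = 19.88
[H3PO4]_stock = 0.0343 × 19.88 = 0.682 mol/L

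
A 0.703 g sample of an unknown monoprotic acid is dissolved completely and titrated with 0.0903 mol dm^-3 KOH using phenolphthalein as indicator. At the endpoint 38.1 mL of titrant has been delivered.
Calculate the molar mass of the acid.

n(KOH) = 0.0381 L × 0.0903 mol/L = 3.44 × 10^-3 mol
n(HA) = 3.44 × 10^-3 mol (1:1 ratio)
M = m / n = 0.703 g / 3.44 × 10^-3 mol = 204 g/mol

204 g/mol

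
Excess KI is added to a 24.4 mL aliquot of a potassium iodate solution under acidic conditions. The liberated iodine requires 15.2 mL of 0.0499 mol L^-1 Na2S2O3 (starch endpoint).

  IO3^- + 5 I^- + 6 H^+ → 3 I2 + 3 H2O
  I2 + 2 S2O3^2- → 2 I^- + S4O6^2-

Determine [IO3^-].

n(S2O3^2-) = 0.0152 × 0.0499 = 7.58 × 10^-4 mol
n(I2) = n(S2O3^2-)/2 = 3.79 × 10^-4 mol
From the 1:3 ratio, n(IO3^-) in the aliquot = 1/3 × 3.79 × 10^-4 = 1.26 × 10^-4 mol
[IO3^-] = 1.26 × 10^-4 / 0.0244 = 0.00518 mol/L

0.00518 mol/L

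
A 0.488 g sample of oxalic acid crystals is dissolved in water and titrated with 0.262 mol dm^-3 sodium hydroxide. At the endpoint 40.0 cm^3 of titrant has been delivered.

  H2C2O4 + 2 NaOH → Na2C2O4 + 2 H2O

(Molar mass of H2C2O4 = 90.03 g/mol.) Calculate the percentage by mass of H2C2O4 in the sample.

n(NaOH) = 0.0400 L × 0.262 mol/L = 0.0105 mol
From the 1:2 ratio, n(H2C2O4) = 1/2 × 0.0105 = 5.24 × 10^-3 mol
mass of H2C2O4 = 5.24 × 10^-3 × 90.03 g/mol = 0.472 g
% H2C2O4 = 0.472 / 0.488 × 100 = 96.7 %

96.7 %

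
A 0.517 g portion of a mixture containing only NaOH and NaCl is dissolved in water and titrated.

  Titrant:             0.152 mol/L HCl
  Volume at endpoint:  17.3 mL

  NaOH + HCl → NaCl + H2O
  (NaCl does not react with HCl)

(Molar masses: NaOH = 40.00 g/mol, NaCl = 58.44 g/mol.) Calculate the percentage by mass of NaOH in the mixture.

20.3 %

n(HCl) = 0.0173 × 0.152 = 2.63 × 10^-3 mol
Let x = n(NaOH), y = n(NaCl).
Titrant: 1x = 2.63 × 10^-3;  mass: 40.00x + 58.44y = 0.517
Solving, x = 2.63 × 10^-3 mol, y = 7.05 × 10^-3 mol
mass of NaOH = 2.63 × 10^-3 × 40.00 = 0.105 g
% NaOH = 0.105 / 0.517 × 100 = 20.3 %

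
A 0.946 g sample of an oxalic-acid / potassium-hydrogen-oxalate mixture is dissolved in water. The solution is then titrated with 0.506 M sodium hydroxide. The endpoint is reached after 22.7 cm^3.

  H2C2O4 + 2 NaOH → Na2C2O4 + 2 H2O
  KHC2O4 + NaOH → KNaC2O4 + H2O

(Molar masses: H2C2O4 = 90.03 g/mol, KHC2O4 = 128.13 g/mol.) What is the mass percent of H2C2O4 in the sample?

30.1 %

n(NaOH) = 0.0227 × 0.506 = 0.0115 mol
Let x = n(H2C2O4), y = n(KHC2O4).
Titrant: 2x + 1y = 0.0115;  mass: 90.03x + 128.13y = 0.946
Solving, x = 3.16 × 10^-3 mol, y = 5.16 × 10^-3 mol
mass of H2C2O4 = 3.16 × 10^-3 × 90.03 = 0.285 g
% H2C2O4 = 0.285 / 0.946 × 100 = 30.1 %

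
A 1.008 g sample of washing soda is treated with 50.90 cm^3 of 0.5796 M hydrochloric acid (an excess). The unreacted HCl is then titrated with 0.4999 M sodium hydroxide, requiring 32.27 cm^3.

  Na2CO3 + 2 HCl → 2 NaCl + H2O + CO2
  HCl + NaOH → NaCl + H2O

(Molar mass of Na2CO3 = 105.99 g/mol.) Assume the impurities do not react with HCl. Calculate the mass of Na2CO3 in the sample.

n(HCl) added = 0.05090 × 0.5796 = 0.02950 mol
n(NaOH) used in back-titration = 0.03227 × 0.4999 = 0.01613 mol
n(HCl) left over = 0.01613 mol (1:1 ratio)
n(HCl) consumed by analyte = 0.02950 − 0.01613 = 0.01337 mol
From the 1:2 ratio, n(Na2CO3) = 1/2 × 0.01337 = 6.685 × 10^-3 mol
mass of Na2CO3 = 6.685 × 10^-3 × 105.99 = 0.7085 g

0.7085 g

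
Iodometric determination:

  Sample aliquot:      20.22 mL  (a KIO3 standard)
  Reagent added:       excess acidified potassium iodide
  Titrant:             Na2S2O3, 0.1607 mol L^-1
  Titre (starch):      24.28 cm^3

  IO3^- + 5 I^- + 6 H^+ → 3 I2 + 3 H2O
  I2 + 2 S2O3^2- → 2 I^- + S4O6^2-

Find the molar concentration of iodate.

0.03216 mol/L

n(S2O3^2-) = 0.02428 × 0.1607 = 3.902 × 10^-3 mol
n(I2) = n(S2O3^2-)/2 = 1.951 × 10^-3 mol
From the 1:3 ratio, n(IO3^-) in the aliquot = 1/3 × 1.951 × 10^-3 = 6.503 × 10^-4 mol
[IO3^-] = 6.503 × 10^-4 / 0.02022 = 0.03216 mol/L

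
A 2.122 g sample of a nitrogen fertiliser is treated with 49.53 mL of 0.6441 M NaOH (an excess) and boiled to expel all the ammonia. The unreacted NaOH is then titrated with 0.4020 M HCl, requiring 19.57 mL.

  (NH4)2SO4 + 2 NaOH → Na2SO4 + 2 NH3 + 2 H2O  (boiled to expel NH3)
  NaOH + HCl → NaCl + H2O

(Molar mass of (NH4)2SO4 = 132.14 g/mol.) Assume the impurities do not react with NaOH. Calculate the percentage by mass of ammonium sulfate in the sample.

n(NaOH) added = 0.04953 × 0.6441 = 0.03190 mol
n(HCl) used in back-titration = 0.01957 × 0.4020 = 7.867 × 10^-3 mol
n(NaOH) left over = 7.867 × 10^-3 mol (1:1 ratio)
n(NaOH) consumed by analyte = 0.03190 − 7.867 × 10^-3 = 0.02404 mol
From the 1:2 ratio, n((NH4)2SO4) = 1/2 × 0.02404 = 0.01202 mol
mass of (NH4)2SO4 = 0.01202 × 132.14 = 1.588 g
% (NH4)2SO4 = 1.588 / 2.122 × 100 = 74.84 %

74.84 %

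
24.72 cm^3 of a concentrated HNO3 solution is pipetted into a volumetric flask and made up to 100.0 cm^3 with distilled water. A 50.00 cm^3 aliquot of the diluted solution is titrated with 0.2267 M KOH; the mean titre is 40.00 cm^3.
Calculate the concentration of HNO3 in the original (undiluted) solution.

HNO3 + KOH → KNO3 + H2O
n(KOH) = 0.04000 × 0.2267 = 9.068 × 10^-3 mol
n(HNO3) in the aliquot = 9.068 × 10^-3 mol (1:1 ratio)
[HNO3]_dilute = 9.068 × 10^-3 / 0.05000 = 0.1814 mol/L
Dilution factor = 100.0 / 24.72 = 4.045
[HNO3]_stock = 0.1814 × 4.045 = 0.7337 mol/L

0.7337 M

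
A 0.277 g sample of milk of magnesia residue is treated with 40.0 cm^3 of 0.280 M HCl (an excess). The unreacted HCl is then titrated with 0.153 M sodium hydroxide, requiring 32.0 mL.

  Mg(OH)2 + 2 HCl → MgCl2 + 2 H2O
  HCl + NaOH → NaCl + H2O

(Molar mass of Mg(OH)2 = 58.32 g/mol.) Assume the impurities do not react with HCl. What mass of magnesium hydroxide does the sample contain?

n(HCl) added = 0.0400 × 0.280 = 0.0112 mol
n(NaOH) used in back-titration = 0.0320 × 0.153 = 4.90 × 10^-3 mol
n(HCl) left over = 4.90 × 10^-3 mol (1:1 ratio)
n(HCl) consumed by analyte = 0.0112 − 4.90 × 10^-3 = 6.30 × 10^-3 mol
From the 1:2 ratio, n(Mg(OH)2) = 1/2 × 6.30 × 10^-3 = 3.15 × 10^-3 mol
mass of Mg(OH)2 = 3.15 × 10^-3 × 58.32 = 0.184 g

0.184 g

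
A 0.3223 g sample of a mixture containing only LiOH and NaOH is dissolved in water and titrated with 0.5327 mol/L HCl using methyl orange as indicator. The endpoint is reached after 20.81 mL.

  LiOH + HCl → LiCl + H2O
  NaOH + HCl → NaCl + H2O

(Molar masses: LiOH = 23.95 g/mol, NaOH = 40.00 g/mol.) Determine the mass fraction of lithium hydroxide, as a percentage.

56.08 %

n(HCl) = 0.02081 × 0.5327 = 0.01109 mol
Let x = n(LiOH), y = n(NaOH).
Titrant: 1x + 1y = 0.01109;  mass: 23.95x + 40.00y = 0.3223
Solving, x = 7.546 × 10^-3 mol, y = 3.539 × 10^-3 mol
mass of LiOH = 7.546 × 10^-3 × 23.95 = 0.1807 g
% LiOH = 0.1807 / 0.3223 × 100 = 56.08 %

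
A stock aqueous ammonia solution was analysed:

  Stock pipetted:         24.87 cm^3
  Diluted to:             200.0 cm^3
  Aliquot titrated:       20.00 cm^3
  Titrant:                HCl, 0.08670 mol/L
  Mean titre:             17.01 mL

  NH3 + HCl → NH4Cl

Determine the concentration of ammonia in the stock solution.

0.5930 mol/L

n(HCl) = 0.01701 × 0.08670 = 1.475 × 10^-3 mol
n(NH3) in the aliquot = 1.475 × 10^-3 mol (1:1 ratio)
[NH3]_dilute = 1.475 × 10^-3 / 0.02000 = 0.07374 mol/L
Dilution factor = 200.0 / 24.87 = 8.042
[NH3]_stock = 0.07374 × 8.042 = 0.5930 mol/L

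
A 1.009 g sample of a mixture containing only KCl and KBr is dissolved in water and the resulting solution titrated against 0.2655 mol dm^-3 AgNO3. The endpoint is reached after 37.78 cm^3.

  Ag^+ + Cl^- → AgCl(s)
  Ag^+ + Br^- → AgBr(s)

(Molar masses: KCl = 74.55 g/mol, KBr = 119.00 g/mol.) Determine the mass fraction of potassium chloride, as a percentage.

n(AgNO3) = 0.03778 × 0.2655 = 0.01003 mol
Let x = n(KCl), y = n(KBr).
Titrant: 1x + 1y = 0.01003;  mass: 74.55x + 119.00y = 1.009
Solving, x = 4.154 × 10^-3 mol, y = 5.877 × 10^-3 mol
mass of KCl = 4.154 × 10^-3 × 74.55 = 0.3097 g
% KCl = 0.3097 / 1.009 × 100 = 30.69 %

30.69 %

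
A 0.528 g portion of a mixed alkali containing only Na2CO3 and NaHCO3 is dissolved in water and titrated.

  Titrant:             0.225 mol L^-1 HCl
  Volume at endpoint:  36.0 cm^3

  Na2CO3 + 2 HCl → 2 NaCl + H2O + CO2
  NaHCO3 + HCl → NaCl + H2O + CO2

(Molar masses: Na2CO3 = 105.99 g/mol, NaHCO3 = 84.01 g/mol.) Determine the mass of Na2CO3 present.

0.261 g

n(HCl) = 0.0360 × 0.225 = 8.10 × 10^-3 mol
Let x = n(Na2CO3), y = n(NaHCO3).
Titrant: 2x + 1y = 8.10 × 10^-3;  mass: 105.99x + 84.01y = 0.528
Solving, x = 2.46 × 10^-3 mol, y = 3.18 × 10^-3 mol
mass of Na2CO3 = 2.46 × 10^-3 × 105.99 = 0.261 g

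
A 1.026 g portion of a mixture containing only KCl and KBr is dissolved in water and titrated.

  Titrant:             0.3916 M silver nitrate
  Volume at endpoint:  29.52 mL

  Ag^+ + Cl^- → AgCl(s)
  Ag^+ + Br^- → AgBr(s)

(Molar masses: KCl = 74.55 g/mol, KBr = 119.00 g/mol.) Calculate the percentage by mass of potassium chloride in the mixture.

57.16 %

n(AgNO3) = 0.02952 × 0.3916 = 0.01156 mol
Let x = n(KCl), y = n(KBr).
Titrant: 1x + 1y = 0.01156;  mass: 74.55x + 119.00y = 1.026
Solving, x = 7.866 × 10^-3 mol, y = 3.694 × 10^-3 mol
mass of KCl = 7.866 × 10^-3 × 74.55 = 0.5864 g
% KCl = 0.5864 / 1.026 × 100 = 57.16 %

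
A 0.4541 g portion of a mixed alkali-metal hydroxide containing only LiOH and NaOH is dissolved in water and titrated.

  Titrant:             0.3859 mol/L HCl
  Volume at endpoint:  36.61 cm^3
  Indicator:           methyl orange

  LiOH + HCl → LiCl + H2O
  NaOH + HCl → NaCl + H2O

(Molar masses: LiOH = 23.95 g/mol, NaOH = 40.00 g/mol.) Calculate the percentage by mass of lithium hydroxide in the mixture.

36.48 %

n(HCl) = 0.03661 × 0.3859 = 0.01413 mol
Let x = n(LiOH), y = n(NaOH).
Titrant: 1x + 1y = 0.01413;  mass: 23.95x + 40.00y = 0.4541
Solving, x = 6.917 × 10^-3 mol, y = 7.211 × 10^-3 mol
mass of LiOH = 6.917 × 10^-3 × 23.95 = 0.1657 g
% LiOH = 0.1657 / 0.4541 × 100 = 36.48 %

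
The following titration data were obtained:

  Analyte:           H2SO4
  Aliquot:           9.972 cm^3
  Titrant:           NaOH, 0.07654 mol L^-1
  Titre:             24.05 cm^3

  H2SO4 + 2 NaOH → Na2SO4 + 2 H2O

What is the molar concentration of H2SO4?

n(NaOH) = 0.02405 L × 0.07654 mol/L = 1.841 × 10^-3 mol
From the 1:2 mole ratio, n(H2SO4) = 1/2 × 1.841 × 10^-3 = 9.204 × 10^-4 mol
[H2SO4] = 9.204 × 10^-4 mol / 0.009972 L = 0.09230 mol/L

0.09230 mol/L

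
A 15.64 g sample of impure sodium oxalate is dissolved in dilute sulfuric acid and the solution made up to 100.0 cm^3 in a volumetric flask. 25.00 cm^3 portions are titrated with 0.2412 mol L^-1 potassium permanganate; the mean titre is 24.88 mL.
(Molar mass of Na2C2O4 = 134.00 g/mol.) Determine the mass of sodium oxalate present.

2 MnO4^- + 5 C2O4^2- + 16 H^+ → 2 Mn^2+ + 10 CO2 + 8 H2O
n(KMnO4) per titration = 0.02488 × 0.2412 = 6.001 × 10^-3 mol
From the 5:2 ratio, n(Na2C2O4) in each aliquot = 5/2 × 6.001 × 10^-3 = 0.01500 mol
n(Na2C2O4) in the whole flask = 0.01500 × 100.0/25.00 = 0.06001 mol
mass of Na2C2O4 = 0.06001 × 134.00 = 8.041 g

8.041 g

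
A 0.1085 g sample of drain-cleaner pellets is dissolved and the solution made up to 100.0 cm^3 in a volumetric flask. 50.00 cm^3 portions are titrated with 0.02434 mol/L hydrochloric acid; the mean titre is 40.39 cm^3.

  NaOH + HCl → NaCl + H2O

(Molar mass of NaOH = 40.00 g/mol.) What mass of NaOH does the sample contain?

n(HCl) per titration = 0.04039 × 0.02434 = 9.831 × 10^-4 mol
n(NaOH) in each aliquot = 9.831 × 10^-4 mol (1:1 ratio)
n(NaOH) in the whole flask = 9.831 × 10^-4 × 100.0/50.00 = 1.966 × 10^-3 mol
mass of NaOH = 1.966 × 10^-3 × 40.00 = 0.07865 g

0.07865 g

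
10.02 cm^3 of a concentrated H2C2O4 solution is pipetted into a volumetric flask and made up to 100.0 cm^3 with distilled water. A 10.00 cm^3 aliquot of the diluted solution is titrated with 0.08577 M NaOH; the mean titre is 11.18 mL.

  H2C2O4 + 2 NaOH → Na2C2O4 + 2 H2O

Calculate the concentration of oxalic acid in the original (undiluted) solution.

n(NaOH) = 0.01118 × 0.08577 = 9.589 × 10^-4 mol
From the 1:2 ratio, n(H2C2O4) in the aliquot = 1/2 × 9.589 × 10^-4 = 4.795 × 10^-4 mol
[H2C2O4]_dilute = 4.795 × 10^-4 / 0.01000 = 0.04795 mol/L
Dilution factor = 100.0 / 10.02 = 9.980
[H2C2O4]_stock = 0.04795 × 9.980 = 0.4785 mol/L

0.4785 M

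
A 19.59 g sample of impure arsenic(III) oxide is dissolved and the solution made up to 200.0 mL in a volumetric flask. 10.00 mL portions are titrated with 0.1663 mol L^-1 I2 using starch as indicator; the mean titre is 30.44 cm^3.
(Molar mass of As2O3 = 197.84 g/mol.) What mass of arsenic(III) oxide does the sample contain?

As2O3 + 2 I2 + 2 H2O → As2O5 + 4 HI
n(I2) per titration = 0.03044 × 0.1663 = 5.062 × 10^-3 mol
From the 1:2 ratio, n(As2O3) in each aliquot = 1/2 × 5.062 × 10^-3 = 2.531 × 10^-3 mol
n(As2O3) in the whole flask = 2.531 × 10^-3 × 200.0/10.00 = 0.05062 mol
mass of As2O3 = 0.05062 × 197.84 = 10.02 g

10.02 g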